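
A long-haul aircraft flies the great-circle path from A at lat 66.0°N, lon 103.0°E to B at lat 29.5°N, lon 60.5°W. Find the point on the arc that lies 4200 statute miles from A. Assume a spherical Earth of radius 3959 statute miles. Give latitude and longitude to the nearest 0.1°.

≈ lat 52.2°N, lon 56.3°W

Write both endpoints as unit vectors p₁, p₂ with components (cos φ cos λ, cos φ sin λ, sin φ).
The central angle between the endpoints is δ = arccos(p₁·p₂) ≈ 1.460 rad (83.7°). The total great-circle distance is δ·R ≈ 1.460 × 3959 ≈ 5781 mi, so the target fraction is f = 4200/5781 ≈ 0.727.
Interpolate at f ≈ 0.727 with slerp weights a = sin((1−f)δ)/sin δ ≈ 0.391, b = sin(fδ)/sin δ ≈ 0.878.
p = a·p₁ + b·p₂ ≈ (0.341, -0.510, 0.790); φ = arcsin(p_z) ≈ 52.16°, λ = atan2(p_y, p_x) ≈ -56.28°.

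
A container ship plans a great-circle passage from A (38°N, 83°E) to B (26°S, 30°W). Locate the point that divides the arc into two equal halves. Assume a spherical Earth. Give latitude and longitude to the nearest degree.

Convert each endpoint to a unit vector on the sphere (x = cos φ cos λ, y = cos φ sin λ, z = sin φ).
The central angle between the endpoints is δ = arccos(p₁·p₂) ≈ 2.149 rad (123.1°).
Interpolate at f = 1/2 with slerp weights a = sin((1−f)δ)/sin δ ≈ 1.050, b = sin(fδ)/sin δ ≈ 1.050.
p = a·p₁ + b·p₂ ≈ (0.918, 0.349, 0.186); φ = arcsin(p_z) ≈ 10.73°, λ = atan2(p_y, p_x) ≈ 20.83°.

≈ (11°N, 21°E)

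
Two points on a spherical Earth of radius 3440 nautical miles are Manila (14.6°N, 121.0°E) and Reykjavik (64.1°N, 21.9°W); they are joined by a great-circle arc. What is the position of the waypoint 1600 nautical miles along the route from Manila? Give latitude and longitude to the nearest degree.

≈ 40°N, 112°E

Write both endpoints as unit vectors p₁, p₂ with components (cos φ cos λ, cos φ sin λ, sin φ).
The central angle between the endpoints is δ = arccos(p₁·p₂) ≈ 1.681 rad (96.3°). The total great-circle distance is δ·R ≈ 1.681 × 3440 ≈ 5784 nmi, so the target fraction is f = 1600/5784 ≈ 0.277.
Interpolate at f ≈ 0.277 with slerp weights a = sin((1−f)δ)/sin δ ≈ 0.944, b = sin(fδ)/sin δ ≈ 0.451.
p = a·p₁ + b·p₂ ≈ (-0.287, 0.709, 0.644); φ = arcsin(p_z) ≈ 40.08°, λ = atan2(p_y, p_x) ≈ 112.06°.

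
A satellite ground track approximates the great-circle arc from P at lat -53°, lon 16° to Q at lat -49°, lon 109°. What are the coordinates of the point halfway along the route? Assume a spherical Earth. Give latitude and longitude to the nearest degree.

≈ lat -61°, lon 65°

Write both endpoints as unit vectors p₁, p₂ with components (cos φ cos λ, cos φ sin λ, sin φ).
The central angle between the endpoints is δ = arccos(p₁·p₂) ≈ 0.950 rad (54.4°).
Interpolate at f = 1/2 with slerp weights a = sin((1−f)δ)/sin δ ≈ 0.562, b = sin(fδ)/sin δ ≈ 0.562.
p = a·p₁ + b·p₂ ≈ (0.205, 0.442, -0.873); φ = arcsin(p_z) ≈ -60.84°, λ = atan2(p_y, p_x) ≈ 65.10°.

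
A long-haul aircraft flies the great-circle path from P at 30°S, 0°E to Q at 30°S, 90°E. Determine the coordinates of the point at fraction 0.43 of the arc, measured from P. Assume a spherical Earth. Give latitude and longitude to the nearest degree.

≈ 39°S, 38°E

Write both endpoints as unit vectors p₁, p₂ with components (cos φ cos λ, cos φ sin λ, sin φ).
The central angle between the endpoints is δ = arccos(p₁·p₂) ≈ 1.318 rad (75.5°).
Interpolate at f = 0.43 with slerp weights a = sin((1−f)δ)/sin δ ≈ 0.705, b = sin(fδ)/sin δ ≈ 0.555.
p = a·p₁ + b·p₂ ≈ (0.611, 0.480, -0.630); φ = arcsin(p_z) ≈ -39.03°, λ = atan2(p_y, p_x) ≈ 38.19°.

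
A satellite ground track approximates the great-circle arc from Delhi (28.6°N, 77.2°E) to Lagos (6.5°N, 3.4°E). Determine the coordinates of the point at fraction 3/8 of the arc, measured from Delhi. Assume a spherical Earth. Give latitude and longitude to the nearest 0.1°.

Convert each endpoint to a unit vector on the sphere (x = cos φ cos λ, y = cos φ sin λ, z = sin φ).
The central angle between the endpoints is δ = arccos(p₁·p₂) ≈ 1.269 rad (72.7°).
Interpolate at f = 3/8 with slerp weights a = sin((1−f)δ)/sin δ ≈ 0.746, b = sin(fδ)/sin δ ≈ 0.480.
p = a·p₁ + b·p₂ ≈ (0.621, 0.667, 0.412); φ = arcsin(p_z) ≈ 24.30°, λ = atan2(p_y, p_x) ≈ 47.05°.

≈ 24.3°N, 47.1°E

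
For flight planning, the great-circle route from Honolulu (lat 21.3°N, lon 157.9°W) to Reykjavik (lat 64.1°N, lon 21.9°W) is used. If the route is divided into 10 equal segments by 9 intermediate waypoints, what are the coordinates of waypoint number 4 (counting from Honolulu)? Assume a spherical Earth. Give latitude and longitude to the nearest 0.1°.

Write both endpoints as unit vectors p₁, p₂ with components (cos φ cos λ, cos φ sin λ, sin φ).
The central angle between the endpoints is δ = arccos(p₁·p₂) ≈ 1.537 rad (88.1°).
Interpolate at f = 4/10 with slerp weights a = sin((1−f)δ)/sin δ ≈ 0.797, b = sin(fδ)/sin δ ≈ 0.577.
p = a·p₁ + b·p₂ ≈ (-0.454, -0.373, 0.809); φ = arcsin(p_z) ≈ 53.97°, λ = atan2(p_y, p_x) ≈ -140.58°.

≈ lat 54.0°N, lon 140.6°W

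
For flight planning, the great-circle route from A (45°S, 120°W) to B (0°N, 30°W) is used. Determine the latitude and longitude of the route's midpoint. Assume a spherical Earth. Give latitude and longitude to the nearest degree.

≈ (30°S, 65°W)

From cos δ = sin φ₁ sin φ₂ + cos φ₁ cos φ₂ cos Δλ, the central angle is δ ≈ 1.571 rad (90.0°).
Interpolate at f = 1/2 with slerp weights a = sin((1−f)δ)/sin δ ≈ 0.707, b = sin(fδ)/sin δ ≈ 0.707.
p = a·p₁ + b·p₂ ≈ (0.362, -0.787, -0.500); φ = arcsin(p_z) ≈ -30.00°, λ = atan2(p_y, p_x) ≈ -65.26°.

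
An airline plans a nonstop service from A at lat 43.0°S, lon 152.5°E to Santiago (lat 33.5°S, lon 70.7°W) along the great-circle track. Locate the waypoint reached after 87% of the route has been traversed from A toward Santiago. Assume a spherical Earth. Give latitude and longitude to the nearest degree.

≈ lat 44°S, lon 79°W

The haversine formula gives a central angle δ ≈ 1.639 rad (93.9°) between the endpoints.
Interpolate at f = 0.87 with slerp weights a = sin((1−f)δ)/sin δ ≈ 0.212, b = sin(fδ)/sin δ ≈ 0.992.
p = a·p₁ + b·p₂ ≈ (0.136, -0.709, -0.692); φ = arcsin(p_z) ≈ -43.79°, λ = atan2(p_y, p_x) ≈ -79.15°.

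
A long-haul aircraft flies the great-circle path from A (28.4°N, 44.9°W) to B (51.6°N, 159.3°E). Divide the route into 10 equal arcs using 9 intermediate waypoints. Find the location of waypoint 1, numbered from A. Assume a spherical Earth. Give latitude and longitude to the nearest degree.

≈ (38°N, 48°W)

Convert each endpoint to a unit vector on the sphere (x = cos φ cos λ, y = cos φ sin λ, z = sin φ).
The central angle between the endpoints is δ = arccos(p₁·p₂) ≈ 1.697 rad (97.2°).
Interpolate at f = 1/10 with slerp weights a = sin((1−f)δ)/sin δ ≈ 1.007, b = sin(fδ)/sin δ ≈ 0.170.
p = a·p₁ + b·p₂ ≈ (0.529, -0.588, 0.612); φ = arcsin(p_z) ≈ 37.76°, λ = atan2(p_y, p_x) ≈ -48.04°.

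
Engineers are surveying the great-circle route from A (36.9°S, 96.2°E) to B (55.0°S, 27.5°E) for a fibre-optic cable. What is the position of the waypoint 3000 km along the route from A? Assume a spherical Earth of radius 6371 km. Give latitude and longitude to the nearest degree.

≈ (52°S, 64°E)

Write both endpoints as unit vectors p₁, p₂ with components (cos φ cos λ, cos φ sin λ, sin φ).
The central angle between the endpoints is δ = arccos(p₁·p₂) ≈ 0.852 rad (48.8°). The total great-circle distance is δ·R ≈ 0.852 × 6371 ≈ 5428 km, so the target fraction is f = 3000/5428 ≈ 0.553.
Interpolate at f ≈ 0.553 with slerp weights a = sin((1−f)δ)/sin δ ≈ 0.494, b = sin(fδ)/sin δ ≈ 0.603.
p = a·p₁ + b·p₂ ≈ (0.264, 0.553, -0.791); φ = arcsin(p_z) ≈ -52.24°, λ = atan2(p_y, p_x) ≈ 64.46°.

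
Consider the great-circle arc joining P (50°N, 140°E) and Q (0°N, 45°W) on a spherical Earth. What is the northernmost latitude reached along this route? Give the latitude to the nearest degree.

≈ 86°N

The great circle lies in the plane with unit normal n̂ = (p₁ × p₂)/|p₁ × p₂|.
Here n̂_z ≈ +0.073; the vertex latitude is φ_max = arccos|n̂_z| ≈ 85.8°.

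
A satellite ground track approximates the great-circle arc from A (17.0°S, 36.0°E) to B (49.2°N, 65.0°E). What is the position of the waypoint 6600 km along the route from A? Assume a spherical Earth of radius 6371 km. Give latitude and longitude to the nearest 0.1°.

Write both endpoints as unit vectors p₁, p₂ with components (cos φ cos λ, cos φ sin λ, sin φ).
The central angle between the endpoints is δ = arccos(p₁·p₂) ≈ 1.240 rad (71.0°). The total great-circle distance is δ·R ≈ 1.240 × 6371 ≈ 7897 km, so the target fraction is f = 6600/7897 ≈ 0.836.
Interpolate at f ≈ 0.836 with slerp weights a = sin((1−f)δ)/sin δ ≈ 0.214, b = sin(fδ)/sin δ ≈ 0.910.
p = a·p₁ + b·p₂ ≈ (0.417, 0.659, 0.626); φ = arcsin(p_z) ≈ 38.77°, λ = atan2(p_y, p_x) ≈ 57.69°.

≈ (38.8°N, 57.7°E)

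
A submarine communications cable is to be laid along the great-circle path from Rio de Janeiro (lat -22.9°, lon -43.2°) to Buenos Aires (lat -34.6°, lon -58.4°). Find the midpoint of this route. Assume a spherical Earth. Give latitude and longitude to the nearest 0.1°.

From cos δ = sin φ₁ sin φ₂ + cos φ₁ cos φ₂ cos Δλ, the central angle is δ ≈ 0.309 rad (17.7°).
Interpolate at f = 1/2 with slerp weights a = sin((1−f)δ)/sin δ ≈ 0.506, b = sin(fδ)/sin δ ≈ 0.506.
p = a·p₁ + b·p₂ ≈ (0.558, -0.674, -0.484); φ = arcsin(p_z) ≈ -28.96°, λ = atan2(p_y, p_x) ≈ -50.37°.

≈ lat -29.0°, lon -50.4°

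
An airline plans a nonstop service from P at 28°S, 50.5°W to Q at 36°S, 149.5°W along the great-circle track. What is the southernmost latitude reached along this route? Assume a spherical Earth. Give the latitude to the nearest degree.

≈ 44°S

The great circle lies in the plane with unit normal n̂ = (p₁ × p₂)/|p₁ × p₂|.
Here n̂_z ≈ -0.715; the vertex latitude is φ_max = arccos|n̂_z| ≈ 44.3°.
Check via Clairaut: cos φ_max = |cos φ₁| · sin C = cos(28.0°)·sin(125.9°) ≈ 0.715, again giving ≈ 44.3°.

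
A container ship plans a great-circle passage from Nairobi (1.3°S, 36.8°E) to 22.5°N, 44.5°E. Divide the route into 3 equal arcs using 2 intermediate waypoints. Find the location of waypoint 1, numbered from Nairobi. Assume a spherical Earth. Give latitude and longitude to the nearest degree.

Write both endpoints as unit vectors p₁, p₂ with components (cos φ cos λ, cos φ sin λ, sin φ).
The central angle between the endpoints is δ = arccos(p₁·p₂) ≈ 0.436 rad (25.0°).
Interpolate at f = 1/3 with slerp weights a = sin((1−f)δ)/sin δ ≈ 0.679, b = sin(fδ)/sin δ ≈ 0.343.
p = a·p₁ + b·p₂ ≈ (0.769, 0.628, 0.116); φ = arcsin(p_z) ≈ 6.65°, λ = atan2(p_y, p_x) ≈ 39.25°.

≈ 7°N, 39°E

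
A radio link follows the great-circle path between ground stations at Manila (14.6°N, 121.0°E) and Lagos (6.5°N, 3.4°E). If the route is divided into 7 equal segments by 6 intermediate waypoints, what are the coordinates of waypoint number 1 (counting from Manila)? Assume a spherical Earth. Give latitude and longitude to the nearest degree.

≈ 18°N, 104°E

From cos δ = sin φ₁ sin φ₂ + cos φ₁ cos φ₂ cos Δλ, the central angle is δ ≈ 2.001 rad (114.6°).
Interpolate at f = 1/7 with slerp weights a = sin((1−f)δ)/sin δ ≈ 1.089, b = sin(fδ)/sin δ ≈ 0.310.
p = a·p₁ + b·p₂ ≈ (-0.235, 0.921, 0.310); φ = arcsin(p_z) ≈ 18.03°, λ = atan2(p_y, p_x) ≈ 104.31°.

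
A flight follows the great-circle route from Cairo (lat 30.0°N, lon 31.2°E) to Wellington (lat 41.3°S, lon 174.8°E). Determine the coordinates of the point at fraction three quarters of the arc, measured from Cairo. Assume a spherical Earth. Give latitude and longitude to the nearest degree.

Convert each endpoint to a unit vector on the sphere (x = cos φ cos λ, y = cos φ sin λ, z = sin φ).
The central angle between the endpoints is δ = arccos(p₁·p₂) ≈ 2.594 rad (148.6°).
Interpolate at f = 3/4 with slerp weights a = sin((1−f)δ)/sin δ ≈ 1.160, b = sin(fδ)/sin δ ≈ 1.787.
p = a·p₁ + b·p₂ ≈ (-0.478, 0.642, -0.600); φ = arcsin(p_z) ≈ -36.84°, λ = atan2(p_y, p_x) ≈ 126.67°.

≈ lat 37°S, lon 127°E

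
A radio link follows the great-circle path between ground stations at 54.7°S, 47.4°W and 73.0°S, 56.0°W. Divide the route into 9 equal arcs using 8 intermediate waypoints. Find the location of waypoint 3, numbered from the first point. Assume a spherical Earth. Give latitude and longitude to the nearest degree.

≈ 61°S, 49°W

Write both endpoints as unit vectors p₁, p₂ with components (cos φ cos λ, cos φ sin λ, sin φ).
The central angle between the endpoints is δ = arccos(p₁·p₂) ≈ 0.325 rad (18.6°).
Interpolate at f = 3/9 with slerp weights a = sin((1−f)δ)/sin δ ≈ 0.673, b = sin(fδ)/sin δ ≈ 0.339.
p = a·p₁ + b·p₂ ≈ (0.319, -0.368, -0.873); φ = arcsin(p_z) ≈ -60.85°, λ = atan2(p_y, p_x) ≈ -49.14°.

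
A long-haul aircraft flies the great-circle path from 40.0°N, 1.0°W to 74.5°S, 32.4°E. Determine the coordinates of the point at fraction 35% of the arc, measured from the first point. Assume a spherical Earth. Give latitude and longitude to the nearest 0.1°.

The haversine formula gives a central angle δ ≈ 2.036 rad (116.6°) between the endpoints.
Interpolate at f = 0.35 with slerp weights a = sin((1−f)δ)/sin δ ≈ 1.085, b = sin(fδ)/sin δ ≈ 0.731.
p = a·p₁ + b·p₂ ≈ (0.996, 0.090, -0.008); φ = arcsin(p_z) ≈ -0.44°, λ = atan2(p_y, p_x) ≈ 5.18°.

≈ 0.4°S, 5.2°E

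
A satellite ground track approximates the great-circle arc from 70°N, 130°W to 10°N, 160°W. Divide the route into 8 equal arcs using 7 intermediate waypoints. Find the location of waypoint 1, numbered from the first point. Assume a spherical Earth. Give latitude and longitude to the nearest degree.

≈ 63°N, 140°W

The haversine formula gives a central angle δ ≈ 1.099 rad (62.9°) between the endpoints.
Interpolate at f = 1/8 with slerp weights a = sin((1−f)δ)/sin δ ≈ 0.921, b = sin(fδ)/sin δ ≈ 0.154.
p = a·p₁ + b·p₂ ≈ (-0.345, -0.293, 0.892); φ = arcsin(p_z) ≈ 63.10°, λ = atan2(p_y, p_x) ≈ -139.63°.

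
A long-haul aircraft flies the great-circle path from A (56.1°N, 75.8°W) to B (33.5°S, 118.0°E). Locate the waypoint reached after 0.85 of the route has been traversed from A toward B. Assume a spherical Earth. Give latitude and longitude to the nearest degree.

≈ (11°S, 125°E)

Write both endpoints as unit vectors p₁, p₂ with components (cos φ cos λ, cos φ sin λ, sin φ).
The central angle between the endpoints is δ = arccos(p₁·p₂) ≈ 2.714 rad (155.5°).
Interpolate at f = 0.85 with slerp weights a = sin((1−f)δ)/sin δ ≈ 0.954, b = sin(fδ)/sin δ ≈ 1.786.
p = a·p₁ + b·p₂ ≈ (-0.569, 0.799, -0.194); φ = arcsin(p_z) ≈ -11.19°, λ = atan2(p_y, p_x) ≈ 125.43°.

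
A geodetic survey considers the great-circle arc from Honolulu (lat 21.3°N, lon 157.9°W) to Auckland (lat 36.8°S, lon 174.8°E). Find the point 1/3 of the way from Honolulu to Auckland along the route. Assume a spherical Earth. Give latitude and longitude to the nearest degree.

≈ lat 2°N, lon 166°W

Write both endpoints as unit vectors p₁, p₂ with components (cos φ cos λ, cos φ sin λ, sin φ).
The central angle between the endpoints is δ = arccos(p₁·p₂) ≈ 1.109 rad (63.6°).
Interpolate at f = 1/3 with slerp weights a = sin((1−f)δ)/sin δ ≈ 0.753, b = sin(fδ)/sin δ ≈ 0.404.
p = a·p₁ + b·p₂ ≈ (-0.972, -0.235, 0.032); φ = arcsin(p_z) ≈ 1.81°, λ = atan2(p_y, p_x) ≈ -166.43°.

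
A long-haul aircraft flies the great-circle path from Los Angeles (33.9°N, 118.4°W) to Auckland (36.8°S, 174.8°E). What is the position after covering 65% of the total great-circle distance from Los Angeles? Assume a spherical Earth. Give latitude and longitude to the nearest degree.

≈ (13°S, 160°W)

Convert each endpoint to a unit vector on the sphere (x = cos φ cos λ, y = cos φ sin λ, z = sin φ).
The central angle between the endpoints is δ = arccos(p₁·p₂) ≈ 1.643 rad (94.1°).
Interpolate at f = 0.65 with slerp weights a = sin((1−f)δ)/sin δ ≈ 0.545, b = sin(fδ)/sin δ ≈ 0.879.
p = a·p₁ + b·p₂ ≈ (-0.916, -0.334, -0.222); φ = arcsin(p_z) ≈ -12.83°, λ = atan2(p_y, p_x) ≈ -159.94°.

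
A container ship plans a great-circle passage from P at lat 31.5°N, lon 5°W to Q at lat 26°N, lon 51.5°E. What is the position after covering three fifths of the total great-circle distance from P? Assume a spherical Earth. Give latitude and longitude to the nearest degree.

≈ lat 31°N, lon 30°E

Write both endpoints as unit vectors p₁, p₂ with components (cos φ cos λ, cos φ sin λ, sin φ).
The central angle between the endpoints is δ = arccos(p₁·p₂) ≈ 0.861 rad (49.3°).
Interpolate at f = 3/5 with slerp weights a = sin((1−f)δ)/sin δ ≈ 0.445, b = sin(fδ)/sin δ ≈ 0.651.
p = a·p₁ + b·p₂ ≈ (0.742, 0.425, 0.518); φ = arcsin(p_z) ≈ 31.20°, λ = atan2(p_y, p_x) ≈ 29.79°.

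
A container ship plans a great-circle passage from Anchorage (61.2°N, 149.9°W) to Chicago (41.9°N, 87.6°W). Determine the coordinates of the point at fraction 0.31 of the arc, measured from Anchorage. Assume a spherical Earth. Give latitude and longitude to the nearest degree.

From cos δ = sin φ₁ sin φ₂ + cos φ₁ cos φ₂ cos Δλ, the central angle is δ ≈ 0.720 rad (41.2°).
Interpolate at f = 0.31 with slerp weights a = sin((1−f)δ)/sin δ ≈ 0.723, b = sin(fδ)/sin δ ≈ 0.336.
p = a·p₁ + b·p₂ ≈ (-0.291, -0.424, 0.858); φ = arcsin(p_z) ≈ 59.05°, λ = atan2(p_y, p_x) ≈ -124.43°.

≈ 59°N, 124°W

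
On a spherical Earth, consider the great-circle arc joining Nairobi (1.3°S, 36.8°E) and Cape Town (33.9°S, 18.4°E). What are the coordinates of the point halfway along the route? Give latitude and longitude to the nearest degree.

Write both endpoints as unit vectors p₁, p₂ with components (cos φ cos λ, cos φ sin λ, sin φ).
The central angle between the endpoints is δ = arccos(p₁·p₂) ≈ 0.643 rad (36.9°).
Interpolate at f = 1/2 with slerp weights a = sin((1−f)δ)/sin δ ≈ 0.527, b = sin(fδ)/sin δ ≈ 0.527.
p = a·p₁ + b·p₂ ≈ (0.837, 0.454, -0.306); φ = arcsin(p_z) ≈ -17.81°, λ = atan2(p_y, p_x) ≈ 28.46°.

≈ (18°S, 28°E)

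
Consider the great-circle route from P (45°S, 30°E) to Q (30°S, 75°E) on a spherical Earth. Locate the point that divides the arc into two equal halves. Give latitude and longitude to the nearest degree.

≈ (40°S, 55°E)

The haversine formula gives a central angle δ ≈ 0.666 rad (38.1°) between the endpoints.
Interpolate at f = 1/2 with slerp weights a = sin((1−f)δ)/sin δ ≈ 0.529, b = sin(fδ)/sin δ ≈ 0.529.
p = a·p₁ + b·p₂ ≈ (0.443, 0.630, -0.639); φ = arcsin(p_z) ≈ -39.69°, λ = atan2(p_y, p_x) ≈ 54.90°.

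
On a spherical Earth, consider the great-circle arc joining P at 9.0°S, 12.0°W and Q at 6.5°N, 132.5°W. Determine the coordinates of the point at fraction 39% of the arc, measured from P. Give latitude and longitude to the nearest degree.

≈ 4°S, 59°W

Write both endpoints as unit vectors p₁, p₂ with components (cos φ cos λ, cos φ sin λ, sin φ).
The central angle between the endpoints is δ = arccos(p₁·p₂) ≈ 2.113 rad (121.0°).
Interpolate at f = 0.39 with slerp weights a = sin((1−f)δ)/sin δ ≈ 1.121, b = sin(fδ)/sin δ ≈ 0.857.
p = a·p₁ + b·p₂ ≈ (0.508, -0.858, -0.078); φ = arcsin(p_z) ≈ -4.50°, λ = atan2(p_y, p_x) ≈ -59.35°.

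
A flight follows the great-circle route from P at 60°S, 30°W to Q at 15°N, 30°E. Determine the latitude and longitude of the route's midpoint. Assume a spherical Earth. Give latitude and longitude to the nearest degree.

≈ 25°S, 10°E

Convert each endpoint to a unit vector on the sphere (x = cos φ cos λ, y = cos φ sin λ, z = sin φ).
The central angle between the endpoints is δ = arccos(p₁·p₂) ≈ 1.553 rad (89.0°).
Interpolate at f = 1/2 with slerp weights a = sin((1−f)δ)/sin δ ≈ 0.701, b = sin(fδ)/sin δ ≈ 0.701.
p = a·p₁ + b·p₂ ≈ (0.890, 0.163, -0.426); φ = arcsin(p_z) ≈ -25.19°, λ = atan2(p_y, p_x) ≈ 10.40°.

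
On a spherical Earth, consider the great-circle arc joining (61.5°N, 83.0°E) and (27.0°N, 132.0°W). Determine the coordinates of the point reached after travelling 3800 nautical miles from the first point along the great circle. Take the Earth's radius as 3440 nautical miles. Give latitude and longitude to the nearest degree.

≈ (50°N, 142°W)

Write both endpoints as unit vectors p₁, p₂ with components (cos φ cos λ, cos φ sin λ, sin φ).
The central angle between the endpoints is δ = arccos(p₁·p₂) ≈ 1.520 rad (87.1°). The total great-circle distance is δ·R ≈ 1.520 × 3440 ≈ 5229 nmi, so the target fraction is f = 3800/5229 ≈ 0.727.
Interpolate at f ≈ 0.727 with slerp weights a = sin((1−f)δ)/sin δ ≈ 0.404, b = sin(fδ)/sin δ ≈ 0.894.
p = a·p₁ + b·p₂ ≈ (-0.510, -0.401, 0.761); φ = arcsin(p_z) ≈ 49.57°, λ = atan2(p_y, p_x) ≈ -141.82°.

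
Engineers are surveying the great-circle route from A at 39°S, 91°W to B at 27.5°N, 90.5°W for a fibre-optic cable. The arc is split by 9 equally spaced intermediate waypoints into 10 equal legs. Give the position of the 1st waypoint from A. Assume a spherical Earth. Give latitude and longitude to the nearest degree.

Convert each endpoint to a unit vector on the sphere (x = cos φ cos λ, y = cos φ sin λ, z = sin φ).
The central angle between the endpoints is δ = arccos(p₁·p₂) ≈ 1.161 rad (66.5°).
Interpolate at f = 1/10 with slerp weights a = sin((1−f)δ)/sin δ ≈ 0.943, b = sin(fδ)/sin δ ≈ 0.126.
p = a·p₁ + b·p₂ ≈ (-0.014, -0.845, -0.535); φ = arcsin(p_z) ≈ -32.35°, λ = atan2(p_y, p_x) ≈ -90.93°.

≈ 32°S, 91°W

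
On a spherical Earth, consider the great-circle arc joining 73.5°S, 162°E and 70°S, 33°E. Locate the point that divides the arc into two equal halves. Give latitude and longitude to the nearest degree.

The haversine formula gives a central angle δ ≈ 0.574 rad (32.9°) between the endpoints.
Interpolate at f = 1/2 with slerp weights a = sin((1−f)δ)/sin δ ≈ 0.521, b = sin(fδ)/sin δ ≈ 0.521.
p = a·p₁ + b·p₂ ≈ (0.009, 0.143, -0.990); φ = arcsin(p_z) ≈ -81.77°, λ = atan2(p_y, p_x) ≈ 86.51°.

≈ 82°S, 87°E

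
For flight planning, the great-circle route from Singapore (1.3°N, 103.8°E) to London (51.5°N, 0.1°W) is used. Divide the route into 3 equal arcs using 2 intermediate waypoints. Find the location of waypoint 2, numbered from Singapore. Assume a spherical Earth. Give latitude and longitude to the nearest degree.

≈ (47°N, 50°E)

The haversine formula gives a central angle δ ≈ 1.703 rad (97.6°) between the endpoints.
Interpolate at f = 2/3 with slerp weights a = sin((1−f)δ)/sin δ ≈ 0.542, b = sin(fδ)/sin δ ≈ 0.915.
p = a·p₁ + b·p₂ ≈ (0.440, 0.526, 0.728); φ = arcsin(p_z) ≈ 46.73°, λ = atan2(p_y, p_x) ≈ 50.06°.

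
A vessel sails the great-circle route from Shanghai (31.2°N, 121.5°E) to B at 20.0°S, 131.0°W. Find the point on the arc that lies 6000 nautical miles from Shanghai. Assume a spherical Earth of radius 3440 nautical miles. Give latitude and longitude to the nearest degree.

≈ 13°S, 145°W

Write both endpoints as unit vectors p₁, p₂ with components (cos φ cos λ, cos φ sin λ, sin φ).
The central angle between the endpoints is δ = arccos(p₁·p₂) ≈ 2.003 rad (114.8°). The total great-circle distance is δ·R ≈ 2.003 × 3440 ≈ 6890 nmi, so the target fraction is f = 6000/6890 ≈ 0.871.
Interpolate at f ≈ 0.871 with slerp weights a = sin((1−f)δ)/sin δ ≈ 0.282, b = sin(fδ)/sin δ ≈ 1.085.
p = a·p₁ + b·p₂ ≈ (-0.795, -0.564, -0.225); φ = arcsin(p_z) ≈ -13.00°, λ = atan2(p_y, p_x) ≈ -144.65°.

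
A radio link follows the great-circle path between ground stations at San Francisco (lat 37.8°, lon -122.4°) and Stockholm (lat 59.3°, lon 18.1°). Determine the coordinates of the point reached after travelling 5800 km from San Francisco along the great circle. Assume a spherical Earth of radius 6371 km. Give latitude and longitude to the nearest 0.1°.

≈ lat 74.7°, lon -38.5°

Write both endpoints as unit vectors p₁, p₂ with components (cos φ cos λ, cos φ sin λ, sin φ).
The central angle between the endpoints is δ = arccos(p₁·p₂) ≈ 1.353 rad (77.5°). The total great-circle distance is δ·R ≈ 1.353 × 6371 ≈ 8622 km, so the target fraction is f = 5800/8622 ≈ 0.673.
Interpolate at f ≈ 0.673 with slerp weights a = sin((1−f)δ)/sin δ ≈ 0.439, b = sin(fδ)/sin δ ≈ 0.809.
p = a·p₁ + b·p₂ ≈ (0.207, -0.165, 0.964); φ = arcsin(p_z) ≈ 74.68°, λ = atan2(p_y, p_x) ≈ -38.54°.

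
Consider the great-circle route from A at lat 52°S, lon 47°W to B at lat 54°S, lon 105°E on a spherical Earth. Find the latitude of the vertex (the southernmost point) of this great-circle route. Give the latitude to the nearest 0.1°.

The great circle lies in the plane with unit normal n̂ = (p₁ × p₂)/|p₁ × p₂|.
Here n̂_z ≈ +0.179; the vertex latitude is φ_max = arccos|n̂_z| ≈ 79.7°.
Check via Clairaut: cos φ_max = |cos φ₁| · sin C = cos(52.0°)·sin(163.1°) ≈ 0.179, again giving ≈ 79.7°.

≈ 79.7°S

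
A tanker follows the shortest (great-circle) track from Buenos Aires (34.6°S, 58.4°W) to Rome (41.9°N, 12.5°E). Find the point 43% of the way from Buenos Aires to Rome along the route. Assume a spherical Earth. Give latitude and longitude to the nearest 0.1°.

≈ 1.2°S, 29.1°W

Write both endpoints as unit vectors p₁, p₂ with components (cos φ cos λ, cos φ sin λ, sin φ).
The central angle between the endpoints is δ = arccos(p₁·p₂) ≈ 1.751 rad (100.3°).
Interpolate at f = 0.43 with slerp weights a = sin((1−f)δ)/sin δ ≈ 0.854, b = sin(fδ)/sin δ ≈ 0.695.
p = a·p₁ + b·p₂ ≈ (0.873, -0.487, -0.021); φ = arcsin(p_z) ≈ -1.20°, λ = atan2(p_y, p_x) ≈ -29.14°.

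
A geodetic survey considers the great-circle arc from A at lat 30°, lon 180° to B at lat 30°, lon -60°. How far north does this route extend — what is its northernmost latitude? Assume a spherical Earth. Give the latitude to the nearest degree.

≈ 49°

The great circle lies in the plane with unit normal n̂ = (p₁ × p₂)/|p₁ × p₂|.
Here n̂_z ≈ +0.655; the vertex latitude is φ_max = arccos|n̂_z| ≈ 49.1°.
Check via Clairaut: cos φ_max = |cos φ₁| · sin C = cos(30.0°)·sin(49.1°) ≈ 0.655, again giving ≈ 49.1°.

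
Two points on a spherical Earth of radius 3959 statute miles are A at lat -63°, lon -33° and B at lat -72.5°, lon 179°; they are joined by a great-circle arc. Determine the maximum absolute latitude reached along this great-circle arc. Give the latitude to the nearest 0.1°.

≈ -83.9°

The great circle lies in the plane with unit normal n̂ = (p₁ × p₂)/|p₁ × p₂|.
Here n̂_z ≈ -0.107; the vertex latitude is φ_max = arccos|n̂_z| ≈ 83.9°.
Check via Clairaut: cos φ_max = |cos φ₁| · sin C = cos(63.0°)·sin(166.4°) ≈ 0.107, again giving ≈ 83.9°.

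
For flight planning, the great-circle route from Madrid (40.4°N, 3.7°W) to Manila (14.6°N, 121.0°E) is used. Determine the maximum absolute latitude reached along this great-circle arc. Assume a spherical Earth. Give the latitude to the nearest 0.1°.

≈ 51.2°N

The great circle lies in the plane with unit normal n̂ = (p₁ × p₂)/|p₁ × p₂|.
Here n̂_z ≈ +0.627; the vertex latitude is φ_max = arccos|n̂_z| ≈ 51.2°.
Check via Clairaut: cos φ_max = |cos φ₁| · sin C = cos(40.4°)·sin(55.4°) ≈ 0.627, again giving ≈ 51.2°.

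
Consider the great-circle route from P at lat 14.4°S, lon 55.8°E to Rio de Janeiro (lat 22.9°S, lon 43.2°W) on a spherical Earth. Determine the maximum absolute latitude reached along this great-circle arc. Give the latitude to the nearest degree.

≈ 28°S

The great circle lies in the plane with unit normal n̂ = (p₁ × p₂)/|p₁ × p₂|.
Here n̂_z ≈ -0.882; the vertex latitude is φ_max = arccos|n̂_z| ≈ 28.1°.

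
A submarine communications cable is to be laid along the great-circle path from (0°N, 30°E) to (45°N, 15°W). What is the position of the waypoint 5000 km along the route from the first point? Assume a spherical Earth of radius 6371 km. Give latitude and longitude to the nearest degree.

Convert each endpoint to a unit vector on the sphere (x = cos φ cos λ, y = cos φ sin λ, z = sin φ).
The central angle between the endpoints is δ = arccos(p₁·p₂) ≈ 1.047 rad (60.0°). The total great-circle distance is δ·R ≈ 1.047 × 6371 ≈ 6672 km, so the target fraction is f = 5000/6672 ≈ 0.749.
Interpolate at f ≈ 0.749 with slerp weights a = sin((1−f)δ)/sin δ ≈ 0.300, b = sin(fδ)/sin δ ≈ 0.816.
p = a·p₁ + b·p₂ ≈ (0.817, 0.000, 0.577); φ = arcsin(p_z) ≈ 35.24°, λ = atan2(p_y, p_x) ≈ 0.03°.

≈ (35°N, 0°E)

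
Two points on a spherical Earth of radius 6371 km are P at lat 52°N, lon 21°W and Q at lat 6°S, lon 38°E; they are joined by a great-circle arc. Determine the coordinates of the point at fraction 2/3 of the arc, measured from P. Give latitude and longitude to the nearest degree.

From cos δ = sin φ₁ sin φ₂ + cos φ₁ cos φ₂ cos Δλ, the central angle is δ ≈ 1.336 rad (76.5°).
Interpolate at f = 2/3 with slerp weights a = sin((1−f)δ)/sin δ ≈ 0.443, b = sin(fδ)/sin δ ≈ 0.799.
p = a·p₁ + b·p₂ ≈ (0.881, 0.392, 0.265); φ = arcsin(p_z) ≈ 15.39°, λ = atan2(p_y, p_x) ≈ 23.97°.

≈ lat 15°N, lon 24°E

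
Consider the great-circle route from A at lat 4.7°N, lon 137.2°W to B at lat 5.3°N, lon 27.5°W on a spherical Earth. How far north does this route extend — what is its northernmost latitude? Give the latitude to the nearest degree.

≈ 9°N

The great circle lies in the plane with unit normal n̂ = (p₁ × p₂)/|p₁ × p₂|.
Here n̂_z ≈ +0.989; the vertex latitude is φ_max = arccos|n̂_z| ≈ 8.6°.
Check via Clairaut: cos φ_max = |cos φ₁| · sin C = cos(4.7°)·sin(82.7°) ≈ 0.989, again giving ≈ 8.6°.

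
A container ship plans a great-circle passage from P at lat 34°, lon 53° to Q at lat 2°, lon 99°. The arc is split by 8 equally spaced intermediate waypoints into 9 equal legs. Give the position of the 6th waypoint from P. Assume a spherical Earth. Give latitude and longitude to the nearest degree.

≈ lat 14°, lon 85°

From cos δ = sin φ₁ sin φ₂ + cos φ₁ cos φ₂ cos Δλ, the central angle is δ ≈ 0.933 rad (53.5°).
Interpolate at f = 6/9 with slerp weights a = sin((1−f)δ)/sin δ ≈ 0.381, b = sin(fδ)/sin δ ≈ 0.725.
p = a·p₁ + b·p₂ ≈ (0.077, 0.968, 0.238); φ = arcsin(p_z) ≈ 13.79°, λ = atan2(p_y, p_x) ≈ 85.47°.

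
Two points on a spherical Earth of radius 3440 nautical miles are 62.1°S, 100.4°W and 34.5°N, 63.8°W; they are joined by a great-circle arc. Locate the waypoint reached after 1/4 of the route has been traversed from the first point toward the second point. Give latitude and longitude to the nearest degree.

From cos δ = sin φ₁ sin φ₂ + cos φ₁ cos φ₂ cos Δλ, the central angle is δ ≈ 1.763 rad (101.0°).
Interpolate at f = 1/4 with slerp weights a = sin((1−f)δ)/sin δ ≈ 0.987, b = sin(fδ)/sin δ ≈ 0.435.
p = a·p₁ + b·p₂ ≈ (0.075, -0.776, -0.626); φ = arcsin(p_z) ≈ -38.79°, λ = atan2(p_y, p_x) ≈ -84.50°.

≈ 39°S, 84°W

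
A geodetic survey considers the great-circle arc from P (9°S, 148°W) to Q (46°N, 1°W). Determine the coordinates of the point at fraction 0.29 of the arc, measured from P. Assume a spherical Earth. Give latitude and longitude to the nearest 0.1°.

≈ (23.9°N, 127.1°W)

Write both endpoints as unit vectors p₁, p₂ with components (cos φ cos λ, cos φ sin λ, sin φ).
The central angle between the endpoints is δ = arccos(p₁·p₂) ≈ 2.329 rad (133.5°).
Interpolate at f = 0.29 with slerp weights a = sin((1−f)δ)/sin δ ≈ 1.373, b = sin(fδ)/sin δ ≈ 0.862.
p = a·p₁ + b·p₂ ≈ (-0.552, -0.729, 0.405); φ = arcsin(p_z) ≈ 23.89°, λ = atan2(p_y, p_x) ≈ -127.11°.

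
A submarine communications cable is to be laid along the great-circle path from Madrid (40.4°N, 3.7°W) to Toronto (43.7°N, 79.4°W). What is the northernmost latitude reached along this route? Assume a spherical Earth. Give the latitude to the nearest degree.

≈ 49°N

The great circle lies in the plane with unit normal n̂ = (p₁ × p₂)/|p₁ × p₂|.
Here n̂_z ≈ -0.657; the vertex latitude is φ_max = arccos|n̂_z| ≈ 48.9°.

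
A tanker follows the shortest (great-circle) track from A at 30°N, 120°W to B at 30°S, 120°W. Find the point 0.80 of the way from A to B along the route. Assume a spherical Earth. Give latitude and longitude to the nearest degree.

From cos δ = sin φ₁ sin φ₂ + cos φ₁ cos φ₂ cos Δλ, the central angle is δ ≈ 1.047 rad (60.0°).
Interpolate at f = 0.80 with slerp weights a = sin((1−f)δ)/sin δ ≈ 0.240, b = sin(fδ)/sin δ ≈ 0.858.
p = a·p₁ + b·p₂ ≈ (-0.476, -0.824, -0.309); φ = arcsin(p_z) ≈ -18.00°, λ = atan2(p_y, p_x) ≈ -120.00°.

≈ 18°S, 120°W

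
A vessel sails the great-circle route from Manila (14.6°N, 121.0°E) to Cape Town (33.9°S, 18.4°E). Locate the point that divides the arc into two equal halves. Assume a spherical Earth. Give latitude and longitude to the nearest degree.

Convert each endpoint to a unit vector on the sphere (x = cos φ cos λ, y = cos φ sin λ, z = sin φ).
The central angle between the endpoints is δ = arccos(p₁·p₂) ≈ 1.892 rad (108.4°).
Interpolate at f = 1/2 with slerp weights a = sin((1−f)δ)/sin δ ≈ 0.855, b = sin(fδ)/sin δ ≈ 0.855.
p = a·p₁ + b·p₂ ≈ (0.247, 0.933, -0.261); φ = arcsin(p_z) ≈ -15.15°, λ = atan2(p_y, p_x) ≈ 75.16°.

≈ 15°S, 75°E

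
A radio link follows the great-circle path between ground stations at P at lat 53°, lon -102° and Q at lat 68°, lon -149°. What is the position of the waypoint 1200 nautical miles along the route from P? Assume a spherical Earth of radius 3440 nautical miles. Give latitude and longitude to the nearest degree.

Convert each endpoint to a unit vector on the sphere (x = cos φ cos λ, y = cos φ sin λ, z = sin φ).
The central angle between the endpoints is δ = arccos(p₁·p₂) ≈ 0.464 rad (26.6°). The total great-circle distance is δ·R ≈ 0.464 × 3440 ≈ 1596 nmi, so the target fraction is f = 1200/1596 ≈ 0.752.
Interpolate at f ≈ 0.752 with slerp weights a = sin((1−f)δ)/sin δ ≈ 0.257, b = sin(fδ)/sin δ ≈ 0.764.
p = a·p₁ + b·p₂ ≈ (-0.277, -0.299, 0.913); φ = arcsin(p_z) ≈ 65.95°, λ = atan2(p_y, p_x) ≈ -132.89°.

≈ lat 66°, lon -133°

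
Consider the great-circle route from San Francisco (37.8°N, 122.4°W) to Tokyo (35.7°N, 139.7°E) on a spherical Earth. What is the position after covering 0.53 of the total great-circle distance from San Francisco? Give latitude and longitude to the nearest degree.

≈ (49°N, 176°W)

Convert each endpoint to a unit vector on the sphere (x = cos φ cos λ, y = cos φ sin λ, z = sin φ).
The central angle between the endpoints is δ = arccos(p₁·p₂) ≈ 1.298 rad (74.4°).
Interpolate at f = 0.53 with slerp weights a = sin((1−f)δ)/sin δ ≈ 0.595, b = sin(fδ)/sin δ ≈ 0.659.
p = a·p₁ + b·p₂ ≈ (-0.660, -0.051, 0.749); φ = arcsin(p_z) ≈ 48.54°, λ = atan2(p_y, p_x) ≈ -175.62°.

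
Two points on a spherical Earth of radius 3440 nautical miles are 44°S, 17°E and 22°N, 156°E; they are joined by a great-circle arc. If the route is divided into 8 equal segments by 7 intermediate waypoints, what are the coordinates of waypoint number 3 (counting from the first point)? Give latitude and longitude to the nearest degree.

Convert each endpoint to a unit vector on the sphere (x = cos φ cos λ, y = cos φ sin λ, z = sin φ).
The central angle between the endpoints is δ = arccos(p₁·p₂) ≈ 2.440 rad (139.8°).
Interpolate at f = 3/8 with slerp weights a = sin((1−f)δ)/sin δ ≈ 1.547, b = sin(fδ)/sin δ ≈ 1.227.
p = a·p₁ + b·p₂ ≈ (0.025, 0.788, -0.615); φ = arcsin(p_z) ≈ -37.95°, λ = atan2(p_y, p_x) ≈ 88.21°.

≈ 38°S, 88°E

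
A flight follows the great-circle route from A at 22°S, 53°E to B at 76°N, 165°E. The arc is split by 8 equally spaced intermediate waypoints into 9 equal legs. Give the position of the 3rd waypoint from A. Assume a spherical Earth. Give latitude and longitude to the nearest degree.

Write both endpoints as unit vectors p₁, p₂ with components (cos φ cos λ, cos φ sin λ, sin φ).
The central angle between the endpoints is δ = arccos(p₁·p₂) ≈ 2.035 rad (116.6°).
Interpolate at f = 3/9 with slerp weights a = sin((1−f)δ)/sin δ ≈ 1.093, b = sin(fδ)/sin δ ≈ 0.702.
p = a·p₁ + b·p₂ ≈ (0.446, 0.853, 0.271); φ = arcsin(p_z) ≈ 15.75°, λ = atan2(p_y, p_x) ≈ 62.41°.

≈ 16°N, 62°E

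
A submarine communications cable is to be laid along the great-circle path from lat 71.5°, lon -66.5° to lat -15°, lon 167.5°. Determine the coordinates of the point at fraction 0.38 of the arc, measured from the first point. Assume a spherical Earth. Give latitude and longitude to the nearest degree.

From cos δ = sin φ₁ sin φ₂ + cos φ₁ cos φ₂ cos Δλ, the central angle is δ ≈ 2.010 rad (115.2°).
Interpolate at f = 0.38 with slerp weights a = sin((1−f)δ)/sin δ ≈ 1.047, b = sin(fδ)/sin δ ≈ 0.764.
p = a·p₁ + b·p₂ ≈ (-0.588, -0.145, 0.795); φ = arcsin(p_z) ≈ 52.70°, λ = atan2(p_y, p_x) ≈ -166.16°.

≈ lat 53°, lon -166°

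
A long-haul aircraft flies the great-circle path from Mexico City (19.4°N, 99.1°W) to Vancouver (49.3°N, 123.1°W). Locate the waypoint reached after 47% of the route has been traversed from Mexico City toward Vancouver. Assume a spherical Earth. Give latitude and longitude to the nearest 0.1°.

≈ (34.0°N, 108.2°W)

Convert each endpoint to a unit vector on the sphere (x = cos φ cos λ, y = cos φ sin λ, z = sin φ).
The central angle between the endpoints is δ = arccos(p₁·p₂) ≈ 0.620 rad (35.5°).
Interpolate at f = 0.47 with slerp weights a = sin((1−f)δ)/sin δ ≈ 0.555, b = sin(fδ)/sin δ ≈ 0.494.
p = a·p₁ + b·p₂ ≈ (-0.259, -0.787, 0.559); φ = arcsin(p_z) ≈ 34.01°, λ = atan2(p_y, p_x) ≈ -108.20°.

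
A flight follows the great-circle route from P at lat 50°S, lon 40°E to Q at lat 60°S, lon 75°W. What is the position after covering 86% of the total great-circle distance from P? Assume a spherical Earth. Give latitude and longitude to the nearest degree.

From cos δ = sin φ₁ sin φ₂ + cos φ₁ cos φ₂ cos Δλ, the central angle is δ ≈ 1.015 rad (58.2°).
Interpolate at f = 0.86 with slerp weights a = sin((1−f)δ)/sin δ ≈ 0.167, b = sin(fδ)/sin δ ≈ 0.902.
p = a·p₁ + b·p₂ ≈ (0.199, -0.367, -0.909); φ = arcsin(p_z) ≈ -65.34°, λ = atan2(p_y, p_x) ≈ -61.54°.

≈ lat 65°S, lon 62°W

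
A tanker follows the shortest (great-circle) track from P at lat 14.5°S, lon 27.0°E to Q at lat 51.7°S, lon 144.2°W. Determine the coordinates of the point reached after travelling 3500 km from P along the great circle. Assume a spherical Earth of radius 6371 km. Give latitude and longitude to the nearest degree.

≈ lat 46°S, lon 23°E

From cos δ = sin φ₁ sin φ₂ + cos φ₁ cos φ₂ cos Δλ, the central angle is δ ≈ 1.978 rad (113.4°). The total great-circle distance is δ·R ≈ 1.978 × 6371 ≈ 12605 km, so the target fraction is f = 3500/12605 ≈ 0.278.
Interpolate at f ≈ 0.278 with slerp weights a = sin((1−f)δ)/sin δ ≈ 1.078, b = sin(fδ)/sin δ ≈ 0.569.
p = a·p₁ + b·p₂ ≈ (0.644, 0.268, -0.716); φ = arcsin(p_z) ≈ -45.75°, λ = atan2(p_y, p_x) ≈ 22.57°.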